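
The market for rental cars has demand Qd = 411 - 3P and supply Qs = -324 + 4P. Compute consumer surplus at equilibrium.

Consumer surplus = 1536

Equilibrium: 411 - 3P = -324 + 4P gives P* = 105, Q* = 96.
Demand choke price (Qd = 0): P = 137.
CS = ½(137 − 105)(96) = 1536.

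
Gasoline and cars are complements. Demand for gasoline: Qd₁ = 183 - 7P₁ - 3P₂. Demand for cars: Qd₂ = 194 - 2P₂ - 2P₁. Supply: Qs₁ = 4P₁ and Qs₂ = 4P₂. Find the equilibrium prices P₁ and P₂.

P₁ = 8.6, P₂ = 442/15

Market 1: 183 - 7P₁ - 3P₂ = 4P₁ → 11P₁ + 3P₂ = 183.
Market 2: 6P₂ + 2P₁ = 194.
Eliminating P₂: 6×(1) − 3×(2) gives 60P₁ = 516, so P₁ = 8.6.
Back-substitute into (2): P₂ = (194 − 2×8.6) / 6 = 442/15.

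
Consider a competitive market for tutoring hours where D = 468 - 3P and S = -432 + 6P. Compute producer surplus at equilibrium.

Equilibrium: 468 - 3P = -432 + 6P gives P* = 100, Q* = 168.
Supply starts at P = 72 (where S = 0).
PS = ½(100 − 72)(168) = 2352.

Producer surplus = 2352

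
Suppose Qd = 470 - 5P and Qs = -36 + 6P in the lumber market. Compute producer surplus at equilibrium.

Equilibrium: 470 - 5P = -36 + 6P gives P* = 46, Q* = 240.
Supply starts at P = 6 (where Qs = 0).
PS = ½(46 − 6)(240) = 4800.

Producer surplus = 4800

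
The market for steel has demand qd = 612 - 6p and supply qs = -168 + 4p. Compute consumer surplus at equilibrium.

Equilibrium: 612 - 6p = -168 + 4p gives p* = 78, q* = 144.
Demand choke price (qd = 0): p = 102.
CS = ½(102 − 78)(144) = 1728.

Consumer surplus = 1728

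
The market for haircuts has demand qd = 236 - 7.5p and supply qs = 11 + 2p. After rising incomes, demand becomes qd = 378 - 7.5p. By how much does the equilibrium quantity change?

Δq = 568/19

Original equilibrium: p* = 450/19, q* = 1109/19.
New equilibrium: 378 - 7.5p = 11 + 2p, so 367 = 9.5p and p' = 734/19; q' = 378 − 7.5(734/19) = 1677/19.
Change in quantity: 1677/19 − 1109/19 = 568/19.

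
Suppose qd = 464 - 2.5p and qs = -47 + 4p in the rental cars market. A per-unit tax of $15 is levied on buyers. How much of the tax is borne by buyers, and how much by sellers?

Pre-tax equilibrium: p* = 1022/13, q* = 3477/13.
Tax on buyers shifts demand to qd = 464 − 2.5(p + 15) = 426.5 - 2.5p.
426.5 - 2.5p = -47 + 4p gives seller price ps = 947/13; buyers pay pb = 947/13 + 15 = 1142/13.
New quantity: q = 464 − 2.5(1142/13) = 3177/13.
Buyer burden = 1142/13 − 1022/13 = 120/13; seller burden = 1022/13 − 947/13 = 75/13.

Buyers bear 120/13, sellers bear 75/13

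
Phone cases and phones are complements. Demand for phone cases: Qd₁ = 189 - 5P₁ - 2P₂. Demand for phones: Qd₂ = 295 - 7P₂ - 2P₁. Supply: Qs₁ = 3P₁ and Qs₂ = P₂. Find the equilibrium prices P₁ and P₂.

Market 1: 189 - 5P₁ - 2P₂ = 3P₁ → 8P₁ + 2P₂ = 189.
Market 2: 8P₂ + 2P₁ = 295.
Eliminating P₂: 8×(1) − 2×(2) gives 60P₁ = 922, so P₁ = 461/30.
Back-substitute into (2): P₂ = (295 − 2×461/30) / 8 = 991/30.

P₁ = 461/30, P₂ = 991/30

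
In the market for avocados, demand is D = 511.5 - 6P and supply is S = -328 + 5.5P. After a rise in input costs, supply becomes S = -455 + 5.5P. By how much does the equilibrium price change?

Original equilibrium: P* = 73, Q* = 73.5.
New equilibrium: 511.5 - 6P = -455 + 5.5P, so 966.5 = 11.5P and P' = 1933/23; Q' = 511.5 − 6(1933/23) = 333/46.
Change in price: 1933/23 − 73 = 254/23.

ΔP = 254/23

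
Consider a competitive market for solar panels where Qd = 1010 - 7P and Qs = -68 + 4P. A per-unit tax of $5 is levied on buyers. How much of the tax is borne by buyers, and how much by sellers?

Buyers bear 20/11, sellers bear 35/11

Pre-tax equilibrium: P* = 98, Q* = 324.
Tax on buyers shifts demand to Qd = 1010 − 7(P + 5) = 975 - 7P.
975 - 7P = -68 + 4P gives seller price Ps = 1043/11; buyers pay Pb = 1043/11 + 5 = 1098/11.
New quantity: Q = 1010 − 7(1098/11) = 3424/11.
Buyer burden = 1098/11 − 98 = 20/11; seller burden = 98 − 1043/11 = 35/11.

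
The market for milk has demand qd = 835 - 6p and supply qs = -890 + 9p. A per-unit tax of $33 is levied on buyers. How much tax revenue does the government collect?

Pre-tax equilibrium: p* = 115, q* = 145.
Tax on buyers shifts demand to qd = 835 − 6(p + 33) = 637 - 6p.
637 - 6p = -890 + 9p gives seller price ps = 101.8; buyers pay pb = 101.8 + 33 = 134.8.
New quantity: q = 835 − 6(134.8) = 26.2.
Revenue = 33 × 26.2 = 864.6.

Tax revenue = 864.6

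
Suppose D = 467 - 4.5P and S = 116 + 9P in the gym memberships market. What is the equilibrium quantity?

Q* = 350

Set D = S: 467 - 4.5P = 116 + 9P.
351 = 13.5P, so P* = 26.
Q* = 467 − 4.5(26) = 350.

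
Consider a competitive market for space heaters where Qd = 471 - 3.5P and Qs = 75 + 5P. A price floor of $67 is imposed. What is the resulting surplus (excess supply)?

Surplus = 173.5

Equilibrium price would be P* = 792/17, so the floor at 67 binds.
At P = 67: Qd = 236.5, Qs = 410.
Surplus = 410 − 236.5 = 173.5.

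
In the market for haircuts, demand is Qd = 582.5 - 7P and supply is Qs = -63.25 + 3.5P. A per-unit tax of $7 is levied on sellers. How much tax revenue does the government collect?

Tax revenue = 2849/3

Pre-tax equilibrium: P* = 61.5, Q* = 152.
Tax on sellers shifts supply to Qs = -63.25 + 3.5(P − 7) = -87.75 + 3.5P.
582.5 - 7P = -87.75 + 3.5P gives buyer price Pb = 383/6; sellers receive Ps = 383/6 − 7 = 341/6.
New quantity: Q = 582.5 − 7(383/6) = 407/3.
Revenue = 7 × 407/3 = 2849/3.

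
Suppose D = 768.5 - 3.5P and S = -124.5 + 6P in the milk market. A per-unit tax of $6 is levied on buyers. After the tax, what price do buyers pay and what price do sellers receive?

Pre-tax equilibrium: P* = 94, Q* = 439.5.
Tax on buyers shifts demand to D = 768.5 − 3.5(P + 6) = 747.5 - 3.5P.
747.5 - 3.5P = -124.5 + 6P gives seller price Ps = 1744/19; buyers pay Pb = 1744/19 + 6 = 1858/19.
New quantity: Q = 768.5 − 3.5(1858/19) = 16197/38.

Buyers pay 1858/19, sellers receive 1744/19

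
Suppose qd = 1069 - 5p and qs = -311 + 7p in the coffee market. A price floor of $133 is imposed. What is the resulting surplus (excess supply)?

Surplus = 216

Equilibrium price would be p* = 115, so the floor at 133 binds.
At p = 133: qd = 404, qs = 620.
Surplus = 620 − 404 = 216.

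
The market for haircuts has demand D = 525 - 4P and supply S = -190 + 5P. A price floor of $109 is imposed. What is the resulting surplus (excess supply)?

Surplus = 266

Equilibrium price would be P* = 715/9, so the floor at 109 binds.
At P = 109: D = 89, S = 355.
Surplus = 355 − 89 = 266.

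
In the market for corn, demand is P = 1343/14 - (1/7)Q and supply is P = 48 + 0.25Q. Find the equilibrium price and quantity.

P* = 78.5, Q* = 122

Set the two price expressions equal: 1343/14 - (1/7)Q = 48 + 0.25Q.
671/14 = (11/28)Q, so Q* = 122.
P* = 1343/14 − (1/7)(122) = 78.5.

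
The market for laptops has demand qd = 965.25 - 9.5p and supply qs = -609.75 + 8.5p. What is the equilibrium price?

Set qd = qs: 965.25 - 9.5p = -609.75 + 8.5p.
1575 = 18p, so p* = 87.5.
q* = 965.25 − 9.5(87.5) = 134.

p* = 87.5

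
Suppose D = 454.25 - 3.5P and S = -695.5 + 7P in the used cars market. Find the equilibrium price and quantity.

P* = 109.5, Q* = 71

Set D = S: 454.25 - 3.5P = -695.5 + 7P.
1149.75 = 10.5P, so P* = 109.5.
Q* = 454.25 − 3.5(109.5) = 71.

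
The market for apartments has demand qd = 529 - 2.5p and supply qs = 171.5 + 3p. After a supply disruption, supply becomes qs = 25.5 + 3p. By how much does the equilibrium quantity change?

Original equilibrium: p* = 65, q* = 366.5.
New equilibrium: 529 - 2.5p = 25.5 + 3p, so 503.5 = 5.5p and p' = 1007/11; q' = 529 − 2.5(1007/11) = 6603/22.
Change in quantity: 6603/22 − 366.5 = -730/11.

Δq = -730/11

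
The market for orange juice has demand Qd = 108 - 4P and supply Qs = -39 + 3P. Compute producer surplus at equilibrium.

Equilibrium: 108 - 4P = -39 + 3P gives P* = 21, Q* = 24.
Supply starts at P = 13 (where Qs = 0).
PS = ½(21 − 13)(24) = 96.

Producer surplus = 96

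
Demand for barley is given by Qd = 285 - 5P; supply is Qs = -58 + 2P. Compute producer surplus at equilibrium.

Producer surplus = 400

Equilibrium: 285 - 5P = -58 + 2P gives P* = 49, Q* = 40.
Supply starts at P = 29 (where Qs = 0).
PS = ½(49 − 29)(40) = 400.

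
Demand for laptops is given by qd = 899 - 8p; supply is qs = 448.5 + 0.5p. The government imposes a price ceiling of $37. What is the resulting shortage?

Equilibrium price would be p* = 53, so the ceiling at 37 binds.
At p = 37: qd = 899 − 8(37) = 603, qs = 448.5 + 0.5(37) = 467.
Shortage = 603 − 467 = 136.

Shortage = 136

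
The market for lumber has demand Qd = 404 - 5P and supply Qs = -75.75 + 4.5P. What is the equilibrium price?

P* = 50.5

Set Qd = Qs: 404 - 5P = -75.75 + 4.5P.
479.75 = 9.5P, so P* = 50.5.
Q* = 404 − 5(50.5) = 151.5.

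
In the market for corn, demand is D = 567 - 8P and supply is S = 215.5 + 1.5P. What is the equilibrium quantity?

Set D = S: 567 - 8P = 215.5 + 1.5P.
351.5 = 9.5P, so P* = 37.
Q* = 567 − 8(37) = 271.

Q* = 271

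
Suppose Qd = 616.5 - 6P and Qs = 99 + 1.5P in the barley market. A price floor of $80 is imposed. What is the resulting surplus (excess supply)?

Surplus = 82.5

Equilibrium price would be P* = 69, so the floor at 80 binds.
At P = 80: Qd = 136.5, Qs = 219.
Surplus = 219 − 136.5 = 82.5.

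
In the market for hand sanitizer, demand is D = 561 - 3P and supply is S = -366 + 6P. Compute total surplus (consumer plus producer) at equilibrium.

Total surplus = 15876

Equilibrium: 561 - 3P = -366 + 6P gives P* = 103, Q* = 252.
Demand choke price: P = 187; supply starts at P = 61.
CS = ½(187 − 103)(252) = 10584; PS = ½(103 − 61)(252) = 5292.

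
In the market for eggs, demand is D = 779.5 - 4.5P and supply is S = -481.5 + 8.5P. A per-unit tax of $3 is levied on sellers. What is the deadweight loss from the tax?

Deadweight loss = 1377/104

Pre-tax equilibrium: P* = 97, Q* = 343.
Tax on sellers shifts supply to S = -481.5 + 8.5(P − 3) = -507 + 8.5P.
779.5 - 4.5P = -507 + 8.5P gives buyer price Pb = 2573/26; sellers receive Ps = 2573/26 − 3 = 2495/26.
New quantity: Q = 779.5 − 4.5(2573/26) = 17377/52.
DWL = ½ × 3 × (343 − 17377/52) = 1377/104.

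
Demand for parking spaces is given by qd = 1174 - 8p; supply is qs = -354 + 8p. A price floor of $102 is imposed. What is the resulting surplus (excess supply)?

Equilibrium price would be p* = 95.5, so the floor at 102 binds.
At p = 102: qd = 358, qs = 462.
Surplus = 462 − 358 = 104.

Surplus = 104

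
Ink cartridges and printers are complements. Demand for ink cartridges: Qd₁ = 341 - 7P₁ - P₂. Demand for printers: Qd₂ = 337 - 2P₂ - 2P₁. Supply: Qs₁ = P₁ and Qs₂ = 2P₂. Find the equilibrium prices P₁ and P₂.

Market 1: 341 - 7P₁ - P₂ = P₁ → 8P₁ + P₂ = 341.
Market 2: 4P₂ + 2P₁ = 337.
Eliminating P₂: 4×(1) − 1×(2) gives 30P₁ = 1027, so P₁ = 1027/30.
Back-substitute into (2): P₂ = (337 − 2×1027/30) / 4 = 1007/15.

P₁ = 1027/30, P₂ = 1007/15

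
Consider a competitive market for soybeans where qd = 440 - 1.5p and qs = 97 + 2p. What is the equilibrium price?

Set qd = qs: 440 - 1.5p = 97 + 2p.
343 = 3.5p, so p* = 98.
q* = 440 − 1.5(98) = 293.

p* = 98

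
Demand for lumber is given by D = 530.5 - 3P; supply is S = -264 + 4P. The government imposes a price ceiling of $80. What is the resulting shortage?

Shortage = 234.5

Equilibrium price would be P* = 113.5, so the ceiling at 80 binds.
At P = 80: D = 530.5 − 3(80) = 290.5, S = -264 + 4(80) = 56.
Shortage = 290.5 − 56 = 234.5.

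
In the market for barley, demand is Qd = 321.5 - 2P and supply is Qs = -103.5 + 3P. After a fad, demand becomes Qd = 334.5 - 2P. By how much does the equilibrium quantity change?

Original equilibrium: P* = 85, Q* = 151.5.
New equilibrium: 334.5 - 2P = -103.5 + 3P, so 438 = 5P and P' = 87.6; Q' = 334.5 − 2(87.6) = 159.3.
Change in quantity: 159.3 − 151.5 = 7.8.

ΔQ = 7.8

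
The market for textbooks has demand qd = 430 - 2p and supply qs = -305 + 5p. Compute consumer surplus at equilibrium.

Consumer surplus = 12100

Equilibrium: 430 - 2p = -305 + 5p gives p* = 105, q* = 220.
Demand choke price (qd = 0): p = 215.
CS = ½(215 − 105)(220) = 12100.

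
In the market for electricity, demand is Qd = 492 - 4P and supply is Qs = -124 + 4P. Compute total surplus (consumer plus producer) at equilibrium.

Equilibrium: 492 - 4P = -124 + 4P gives P* = 77, Q* = 184.
Demand choke price: P = 123; supply starts at P = 31.
CS = ½(123 − 77)(184) = 4232; PS = ½(77 − 31)(184) = 4232.

Total surplus = 8464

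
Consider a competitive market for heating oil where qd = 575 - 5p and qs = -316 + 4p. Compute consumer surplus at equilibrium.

Consumer surplus = 640

Equilibrium: 575 - 5p = -316 + 4p gives p* = 99, q* = 80.
Demand choke price (qd = 0): p = 115.
CS = ½(115 − 99)(80) = 640.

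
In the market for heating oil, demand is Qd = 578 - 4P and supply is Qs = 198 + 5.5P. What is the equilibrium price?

Set Qd = Qs: 578 - 4P = 198 + 5.5P.
380 = 9.5P, so P* = 40.
Q* = 578 − 4(40) = 418.

P* = 40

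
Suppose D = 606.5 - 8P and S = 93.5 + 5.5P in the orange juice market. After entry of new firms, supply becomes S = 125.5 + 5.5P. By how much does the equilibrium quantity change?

ΔQ = 512/27

Original equilibrium: P* = 38, Q* = 302.5.
New equilibrium: 606.5 - 8P = 125.5 + 5.5P, so 481 = 13.5P and P' = 962/27; Q' = 606.5 − 8(962/27) = 17359/54.
Change in quantity: 17359/54 − 302.5 = 512/27.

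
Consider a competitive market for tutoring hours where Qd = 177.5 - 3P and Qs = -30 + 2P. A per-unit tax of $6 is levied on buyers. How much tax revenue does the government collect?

Pre-tax equilibrium: P* = 41.5, Q* = 53.
Tax on buyers shifts demand to Qd = 177.5 − 3(P + 6) = 159.5 - 3P.
159.5 - 3P = -30 + 2P gives seller price Ps = 37.9; buyers pay Pb = 37.9 + 6 = 43.9.
New quantity: Q = 177.5 − 3(43.9) = 45.8.
Revenue = 6 × 45.8 = 274.8.

Tax revenue = 274.8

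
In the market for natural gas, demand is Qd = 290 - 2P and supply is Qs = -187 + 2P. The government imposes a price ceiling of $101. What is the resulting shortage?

Shortage = 73

Equilibrium price would be P* = 119.25, so the ceiling at 101 binds.
At P = 101: Qd = 290 − 2(101) = 88, Qs = -187 + 2(101) = 15.
Shortage = 88 − 15 = 73.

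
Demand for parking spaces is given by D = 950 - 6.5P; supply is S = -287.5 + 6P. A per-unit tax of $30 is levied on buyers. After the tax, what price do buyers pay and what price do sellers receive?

Pre-tax equilibrium: P* = 99, Q* = 306.5.
Tax on buyers shifts demand to D = 950 − 6.5(P + 30) = 755 - 6.5P.
755 - 6.5P = -287.5 + 6P gives seller price Ps = 83.4; buyers pay Pb = 83.4 + 30 = 113.4.
New quantity: Q = 950 − 6.5(113.4) = 212.9.

Buyers pay $113.4, sellers receive $83.4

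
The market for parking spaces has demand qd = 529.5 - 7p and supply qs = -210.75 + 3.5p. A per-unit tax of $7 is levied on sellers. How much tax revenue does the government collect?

Tax revenue = 413/3

Pre-tax equilibrium: p* = 70.5, q* = 36.
Tax on sellers shifts supply to qs = -210.75 + 3.5(p − 7) = -235.25 + 3.5p.
529.5 - 7p = -235.25 + 3.5p gives buyer price pb = 437/6; sellers receive ps = 437/6 − 7 = 395/6.
New quantity: q = 529.5 − 7(437/6) = 59/3.
Revenue = 7 × 59/3 = 413/3.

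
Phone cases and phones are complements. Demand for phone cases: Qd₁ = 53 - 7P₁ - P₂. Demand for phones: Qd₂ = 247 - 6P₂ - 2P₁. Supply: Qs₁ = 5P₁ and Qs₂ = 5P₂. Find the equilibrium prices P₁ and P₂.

Market 1: 53 - 7P₁ - P₂ = 5P₁ → 12P₁ + P₂ = 53.
Market 2: 11P₂ + 2P₁ = 247.
Eliminating P₂: 11×(1) − 1×(2) gives 130P₁ = 336, so P₁ = 168/65.
Back-substitute into (2): P₂ = (247 − 2×168/65) / 11 = 1429/65.

P₁ = 168/65, P₂ = 1429/65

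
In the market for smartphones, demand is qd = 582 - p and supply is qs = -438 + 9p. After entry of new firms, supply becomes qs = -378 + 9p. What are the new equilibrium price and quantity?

Original equilibrium: p* = 102, q* = 480.
New equilibrium: 582 - p = -378 + 9p, so 960 = 10p and p' = 96; q' = 582 − 1(96) = 486.

p' = 96, q' = 486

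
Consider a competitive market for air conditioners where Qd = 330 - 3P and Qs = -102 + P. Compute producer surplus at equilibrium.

Producer surplus = 18

Equilibrium: 330 - 3P = -102 + P gives P* = 108, Q* = 6.
Supply starts at P = 102 (where Qs = 0).
PS = ½(108 − 102)(6) = 18.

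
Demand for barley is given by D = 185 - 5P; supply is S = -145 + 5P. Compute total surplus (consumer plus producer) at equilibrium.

Total surplus = 80

Equilibrium: 185 - 5P = -145 + 5P gives P* = 33, Q* = 20.
Demand choke price: P = 37; supply starts at P = 29.
CS = ½(37 − 33)(20) = 40; PS = ½(33 − 29)(20) = 40.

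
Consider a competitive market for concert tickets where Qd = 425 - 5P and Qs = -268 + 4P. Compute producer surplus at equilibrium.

Producer surplus = 200

Equilibrium: 425 - 5P = -268 + 4P gives P* = 77, Q* = 40.
Supply starts at P = 67 (where Qs = 0).
PS = ½(77 − 67)(40) = 200.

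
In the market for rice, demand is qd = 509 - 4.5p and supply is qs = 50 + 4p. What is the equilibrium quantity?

q* = 266

Set qd = qs: 509 - 4.5p = 50 + 4p.
459 = 8.5p, so p* = 54.
q* = 509 − 4.5(54) = 266.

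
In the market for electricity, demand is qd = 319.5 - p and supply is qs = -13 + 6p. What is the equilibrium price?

p* = 47.5

Set qd = qs: 319.5 - p = -13 + 6p.
332.5 = 7p, so p* = 47.5.
q* = 319.5 − 1(47.5) = 272.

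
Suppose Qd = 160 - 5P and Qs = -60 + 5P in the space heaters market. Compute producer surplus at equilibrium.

Equilibrium: 160 - 5P = -60 + 5P gives P* = 22, Q* = 50.
Supply starts at P = 12 (where Qs = 0).
PS = ½(22 − 12)(50) = 250.

Producer surplus = 250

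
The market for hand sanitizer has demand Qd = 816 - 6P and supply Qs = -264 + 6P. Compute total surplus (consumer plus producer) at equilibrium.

Equilibrium: 816 - 6P = -264 + 6P gives P* = 90, Q* = 276.
Demand choke price: P = 136; supply starts at P = 44.
CS = ½(136 − 90)(276) = 6348; PS = ½(90 − 44)(276) = 6348.

Total surplus = 12696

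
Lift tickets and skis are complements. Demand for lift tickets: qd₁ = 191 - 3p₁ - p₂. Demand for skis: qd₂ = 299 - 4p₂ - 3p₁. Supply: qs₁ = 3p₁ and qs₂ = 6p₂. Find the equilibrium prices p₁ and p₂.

Market 1: 191 - 3p₁ - p₂ = 3p₁ → 6p₁ + p₂ = 191.
Market 2: 10p₂ + 3p₁ = 299.
Eliminating p₂: 10×(1) − 1×(2) gives 57p₁ = 1611, so p₁ = 537/19.
Back-substitute into (2): p₂ = (299 − 3×537/19) / 10 = 407/19.

p₁ = 537/19, p₂ = 407/19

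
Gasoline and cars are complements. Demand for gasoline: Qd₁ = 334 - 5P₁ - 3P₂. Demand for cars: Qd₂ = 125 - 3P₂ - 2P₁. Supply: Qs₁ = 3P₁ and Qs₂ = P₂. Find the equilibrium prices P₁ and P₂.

P₁ = 961/26, P₂ = 166/13

Market 1: 334 - 5P₁ - 3P₂ = 3P₁ → 8P₁ + 3P₂ = 334.
Market 2: 4P₂ + 2P₁ = 125.
Eliminating P₂: 4×(1) − 3×(2) gives 26P₁ = 961, so P₁ = 961/26.
Back-substitute into (2): P₂ = (125 − 2×961/26) / 4 = 166/13.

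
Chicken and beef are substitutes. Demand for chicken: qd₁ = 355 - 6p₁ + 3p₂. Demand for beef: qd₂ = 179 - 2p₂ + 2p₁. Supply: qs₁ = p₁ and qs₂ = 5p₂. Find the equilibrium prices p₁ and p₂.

Market 1: 355 - 6p₁ + 3p₂ = p₁ → 7p₁ - 3p₂ = 355.
Market 2: 7p₂ - 2p₁ = 179.
Eliminating p₂: 7×(1) + 3×(2) gives 43p₁ = 3022, so p₁ = 3022/43.
Back-substitute into (2): p₂ = (179 + 2×3022/43) / 7 = 1963/43.

p₁ = 3022/43, p₂ = 1963/43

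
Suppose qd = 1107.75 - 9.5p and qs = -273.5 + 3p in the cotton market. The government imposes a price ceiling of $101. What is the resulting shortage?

Shortage = 118.75

Equilibrium price would be p* = 110.5, so the ceiling at 101 binds.
At p = 101: qd = 1107.75 − 9.5(101) = 148.25, qs = -273.5 + 3(101) = 29.5.
Shortage = 148.25 − 29.5 = 118.75.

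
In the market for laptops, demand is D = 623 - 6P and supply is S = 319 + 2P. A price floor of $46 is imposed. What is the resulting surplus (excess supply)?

Equilibrium price would be P* = 38, so the floor at 46 binds.
At P = 46: D = 347, S = 411.
Surplus = 411 − 347 = 64.

Surplus = 64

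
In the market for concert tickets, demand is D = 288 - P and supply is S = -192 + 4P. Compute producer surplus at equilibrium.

Producer surplus = 4608

Equilibrium: 288 - P = -192 + 4P gives P* = 96, Q* = 192.
Supply starts at P = 48 (where S = 0).
PS = ½(96 − 48)(192) = 4608.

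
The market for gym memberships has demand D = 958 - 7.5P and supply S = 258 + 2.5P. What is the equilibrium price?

Set D = S: 958 - 7.5P = 258 + 2.5P.
700 = 10P, so P* = 70.
Q* = 958 − 7.5(70) = 433.

P* = 70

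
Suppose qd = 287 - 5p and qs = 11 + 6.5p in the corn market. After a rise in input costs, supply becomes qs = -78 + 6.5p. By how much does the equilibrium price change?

Original equilibrium: p* = 24, q* = 167.
New equilibrium: 287 - 5p = -78 + 6.5p, so 365 = 11.5p and p' = 730/23; q' = 287 − 5(730/23) = 2951/23.
Change in price: 730/23 − 24 = 178/23.

Δp = 178/23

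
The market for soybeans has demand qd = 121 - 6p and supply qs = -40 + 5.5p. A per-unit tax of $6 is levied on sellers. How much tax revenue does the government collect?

Pre-tax equilibrium: p* = 14, q* = 37.
Tax on sellers shifts supply to qs = -40 + 5.5(p − 6) = -73 + 5.5p.
121 - 6p = -73 + 5.5p gives buyer price pb = 388/23; sellers receive ps = 388/23 − 6 = 250/23.
New quantity: q = 121 − 6(388/23) = 455/23.
Revenue = 6 × 455/23 = 2730/23.

Tax revenue = 2730/23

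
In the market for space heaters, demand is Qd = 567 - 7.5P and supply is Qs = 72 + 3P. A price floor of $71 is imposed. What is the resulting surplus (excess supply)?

Surplus = 250.5

Equilibrium price would be P* = 330/7, so the floor at 71 binds.
At P = 71: Qd = 34.5, Qs = 285.
Surplus = 285 − 34.5 = 250.5.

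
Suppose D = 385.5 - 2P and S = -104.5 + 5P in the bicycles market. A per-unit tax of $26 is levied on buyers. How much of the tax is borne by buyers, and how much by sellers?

Pre-tax equilibrium: P* = 70, Q* = 245.5.
Tax on buyers shifts demand to D = 385.5 − 2(P + 26) = 333.5 - 2P.
333.5 - 2P = -104.5 + 5P gives seller price Ps = 438/7; buyers pay Pb = 438/7 + 26 = 620/7.
New quantity: Q = 385.5 − 2(620/7) = 2917/14.
Buyer burden = 620/7 − 70 = 130/7; seller burden = 70 − 438/7 = 52/7.

Buyers bear 130/7, sellers bear 52/7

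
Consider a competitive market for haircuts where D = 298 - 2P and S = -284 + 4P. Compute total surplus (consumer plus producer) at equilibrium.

Equilibrium: 298 - 2P = -284 + 4P gives P* = 97, Q* = 104.
Demand choke price: P = 149; supply starts at P = 71.
CS = ½(149 − 97)(104) = 2704; PS = ½(97 − 71)(104) = 1352.

Total surplus = 4056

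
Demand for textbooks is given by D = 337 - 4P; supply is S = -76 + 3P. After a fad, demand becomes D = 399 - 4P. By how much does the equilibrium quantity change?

Original equilibrium: P* = 59, Q* = 101.
New equilibrium: 399 - 4P = -76 + 3P, so 475 = 7P and P' = 475/7; Q' = 399 − 4(475/7) = 893/7.
Change in quantity: 893/7 − 101 = 186/7.

ΔQ = 186/7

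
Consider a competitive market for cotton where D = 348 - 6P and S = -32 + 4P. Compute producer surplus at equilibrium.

Producer surplus = 1800

Equilibrium: 348 - 6P = -32 + 4P gives P* = 38, Q* = 120.
Supply starts at P = 8 (where S = 0).
PS = ½(38 − 8)(120) = 1800.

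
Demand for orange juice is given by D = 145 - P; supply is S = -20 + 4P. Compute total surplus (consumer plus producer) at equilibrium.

Equilibrium: 145 - P = -20 + 4P gives P* = 33, Q* = 112.
Demand choke price: P = 145; supply starts at P = 5.
CS = ½(145 − 33)(112) = 6272; PS = ½(33 − 5)(112) = 1568.

Total surplus = 7840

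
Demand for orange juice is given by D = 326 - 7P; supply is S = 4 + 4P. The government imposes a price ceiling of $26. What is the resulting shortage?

Equilibrium price would be P* = 322/11, so the ceiling at 26 binds.
At P = 26: D = 326 − 7(26) = 144, S = 4 + 4(26) = 108.
Shortage = 144 − 108 = 36.

Shortage = 36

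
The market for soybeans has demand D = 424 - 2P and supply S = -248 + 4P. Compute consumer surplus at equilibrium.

Consumer surplus = 10000

Equilibrium: 424 - 2P = -248 + 4P gives P* = 112, Q* = 200.
Demand choke price (D = 0): P = 212.
CS = ½(212 − 112)(200) = 10000.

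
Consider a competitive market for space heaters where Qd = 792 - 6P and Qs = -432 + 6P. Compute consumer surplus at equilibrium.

Equilibrium: 792 - 6P = -432 + 6P gives P* = 102, Q* = 180.
Demand choke price (Qd = 0): P = 132.
CS = ½(132 − 102)(180) = 2700.

Consumer surplus = 2700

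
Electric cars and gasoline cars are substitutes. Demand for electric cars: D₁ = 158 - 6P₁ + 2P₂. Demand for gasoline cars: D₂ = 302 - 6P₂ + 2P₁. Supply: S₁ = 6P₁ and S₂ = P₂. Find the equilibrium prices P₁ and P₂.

Market 1: 158 - 6P₁ + 2P₂ = 6P₁ → 12P₁ - 2P₂ = 158.
Market 2: 7P₂ - 2P₁ = 302.
Eliminating P₂: 7×(1) + 2×(2) gives 80P₁ = 1710, so P₁ = 21.375.
Back-substitute into (2): P₂ = (302 + 2×21.375) / 7 = 49.25.

P₁ = 21.375, P₂ = 49.25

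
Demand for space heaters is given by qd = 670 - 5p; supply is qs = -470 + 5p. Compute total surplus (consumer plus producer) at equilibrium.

Total surplus = 2000

Equilibrium: 670 - 5p = -470 + 5p gives p* = 114, q* = 100.
Demand choke price: p = 134; supply starts at p = 94.
CS = ½(134 − 114)(100) = 1000; PS = ½(114 − 94)(100) = 1000.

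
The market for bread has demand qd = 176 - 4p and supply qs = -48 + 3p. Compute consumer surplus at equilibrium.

Equilibrium: 176 - 4p = -48 + 3p gives p* = 32, q* = 48.
Demand choke price (qd = 0): p = 44.
CS = ½(44 − 32)(48) = 288.

Consumer surplus = 288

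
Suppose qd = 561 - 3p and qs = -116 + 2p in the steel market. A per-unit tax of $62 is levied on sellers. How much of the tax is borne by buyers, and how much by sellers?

Buyers bear $24.8, sellers bear $37.2

Pre-tax equilibrium: p* = 135.4, q* = 154.8.
Tax on sellers shifts supply to qs = -116 + 2(p − 62) = -240 + 2p.
561 - 3p = -240 + 2p gives buyer price pb = 160.2; sellers receive ps = 160.2 − 62 = 98.2.
New quantity: q = 561 − 3(160.2) = 80.4.
Buyer burden = 160.2 − 135.4 = 24.8; seller burden = 135.4 − 98.2 = 37.2.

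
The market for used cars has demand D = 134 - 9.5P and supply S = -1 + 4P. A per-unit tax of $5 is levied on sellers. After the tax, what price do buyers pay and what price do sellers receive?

Pre-tax equilibrium: P* = 10, Q* = 39.
Tax on sellers shifts supply to S = -1 + 4(P − 5) = -21 + 4P.
134 - 9.5P = -21 + 4P gives buyer price Pb = 310/27; sellers receive Ps = 310/27 − 5 = 175/27.
New quantity: Q = 134 − 9.5(310/27) = 673/27.

Buyers pay 310/27, sellers receive 175/27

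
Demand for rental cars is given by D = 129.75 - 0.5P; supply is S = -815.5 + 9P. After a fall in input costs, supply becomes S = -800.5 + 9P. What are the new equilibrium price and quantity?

Original equilibrium: P* = 99.5, Q* = 80.
New equilibrium: 129.75 - 0.5P = -800.5 + 9P, so 930.25 = 9.5P and P' = 3721/38; Q' = 129.75 − 0.5(3721/38) = 1535/19.

P' = 3721/38, Q' = 1535/19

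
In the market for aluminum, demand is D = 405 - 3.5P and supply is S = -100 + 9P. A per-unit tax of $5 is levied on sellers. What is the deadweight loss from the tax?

Deadweight loss = 31.5

Pre-tax equilibrium: P* = 40.4, Q* = 263.6.
Tax on sellers shifts supply to S = -100 + 9(P − 5) = -145 + 9P.
405 - 3.5P = -145 + 9P gives buyer price Pb = 44; sellers receive Ps = 44 − 5 = 39.
New quantity: Q = 405 − 3.5(44) = 251.
DWL = ½ × 5 × (263.6 − 251) = 31.5.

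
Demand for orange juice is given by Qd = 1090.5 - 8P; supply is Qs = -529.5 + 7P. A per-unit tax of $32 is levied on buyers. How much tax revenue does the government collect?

Tax revenue = 51376/15

Pre-tax equilibrium: P* = 108, Q* = 226.5.
Tax on buyers shifts demand to Qd = 1090.5 − 8(P + 32) = 834.5 - 8P.
834.5 - 8P = -529.5 + 7P gives seller price Ps = 1364/15; buyers pay Pb = 1364/15 + 32 = 1844/15.
New quantity: Q = 1090.5 − 8(1844/15) = 3211/30.
Revenue = 32 × 3211/30 = 51376/15.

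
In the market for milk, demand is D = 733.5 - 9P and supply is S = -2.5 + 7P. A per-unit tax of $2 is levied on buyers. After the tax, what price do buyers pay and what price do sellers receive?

Pre-tax equilibrium: P* = 46, Q* = 319.5.
Tax on buyers shifts demand to D = 733.5 − 9(P + 2) = 715.5 - 9P.
715.5 - 9P = -2.5 + 7P gives seller price Ps = 44.875; buyers pay Pb = 44.875 + 2 = 46.875.
New quantity: Q = 733.5 − 9(46.875) = 311.625.

Buyers pay $46.875, sellers receive $44.875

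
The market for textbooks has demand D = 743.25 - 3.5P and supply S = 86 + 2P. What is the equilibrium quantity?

Q* = 325

Set D = S: 743.25 - 3.5P = 86 + 2P.
657.25 = 5.5P, so P* = 119.5.
Q* = 743.25 − 3.5(119.5) = 325.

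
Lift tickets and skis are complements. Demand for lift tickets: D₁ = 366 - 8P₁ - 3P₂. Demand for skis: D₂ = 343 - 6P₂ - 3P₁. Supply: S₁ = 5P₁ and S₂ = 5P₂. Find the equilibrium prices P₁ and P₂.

P₁ = 2997/134, P₂ = 3361/134

Market 1: 366 - 8P₁ - 3P₂ = 5P₁ → 13P₁ + 3P₂ = 366.
Market 2: 11P₂ + 3P₁ = 343.
Eliminating P₂: 11×(1) − 3×(2) gives 134P₁ = 2997, so P₁ = 2997/134.
Back-substitute into (2): P₂ = (343 − 3×2997/134) / 11 = 3361/134.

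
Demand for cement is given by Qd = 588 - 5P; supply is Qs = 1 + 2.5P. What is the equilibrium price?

P* = 1174/15

Set Qd = Qs: 588 - 5P = 1 + 2.5P.
587 = 7.5P, so P* = 1174/15.
Q* = 588 − 5(1174/15) = 590/3.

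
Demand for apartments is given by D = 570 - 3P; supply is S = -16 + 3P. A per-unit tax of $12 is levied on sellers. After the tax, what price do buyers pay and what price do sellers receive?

Buyers pay 311/3, sellers receive 275/3

Pre-tax equilibrium: P* = 293/3, Q* = 277.
Tax on sellers shifts supply to S = -16 + 3(P − 12) = -52 + 3P.
570 - 3P = -52 + 3P gives buyer price Pb = 311/3; sellers receive Ps = 311/3 − 12 = 275/3.
New quantity: Q = 570 − 3(311/3) = 259.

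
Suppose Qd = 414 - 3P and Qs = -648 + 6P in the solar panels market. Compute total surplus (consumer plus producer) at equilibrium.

Total surplus = 900

Equilibrium: 414 - 3P = -648 + 6P gives P* = 118, Q* = 60.
Demand choke price: P = 138; supply starts at P = 108.
CS = ½(138 − 118)(60) = 600; PS = ½(118 − 108)(60) = 300.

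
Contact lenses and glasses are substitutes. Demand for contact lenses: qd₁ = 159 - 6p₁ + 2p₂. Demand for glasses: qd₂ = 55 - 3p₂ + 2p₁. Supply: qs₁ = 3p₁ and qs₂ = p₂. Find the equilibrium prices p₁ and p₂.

p₁ = 23.3125, p₂ = 25.40625

Market 1: 159 - 6p₁ + 2p₂ = 3p₁ → 9p₁ - 2p₂ = 159.
Market 2: 4p₂ - 2p₁ = 55.
Eliminating p₂: 4×(1) + 2×(2) gives 32p₁ = 746, so p₁ = 23.3125.
Back-substitute into (2): p₂ = (55 + 2×23.3125) / 4 = 25.40625.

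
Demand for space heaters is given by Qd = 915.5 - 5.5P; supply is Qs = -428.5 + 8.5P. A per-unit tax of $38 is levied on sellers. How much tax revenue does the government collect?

Tax revenue = 138643/14

Pre-tax equilibrium: P* = 96, Q* = 387.5.
Tax on sellers shifts supply to Qs = -428.5 + 8.5(P − 38) = -751.5 + 8.5P.
915.5 - 5.5P = -751.5 + 8.5P gives buyer price Pb = 1667/14; sellers receive Ps = 1667/14 − 38 = 1135/14.
New quantity: Q = 915.5 − 5.5(1667/14) = 7297/28.
Revenue = 38 × 7297/28 = 138643/14.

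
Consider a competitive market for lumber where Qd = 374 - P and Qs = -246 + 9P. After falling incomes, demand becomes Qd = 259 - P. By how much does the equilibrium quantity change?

ΔQ = -103.5

Original equilibrium: P* = 62, Q* = 312.
New equilibrium: 259 - P = -246 + 9P, so 505 = 10P and P' = 50.5; Q' = 259 − 1(50.5) = 208.5.
Change in quantity: 208.5 − 312 = -103.5.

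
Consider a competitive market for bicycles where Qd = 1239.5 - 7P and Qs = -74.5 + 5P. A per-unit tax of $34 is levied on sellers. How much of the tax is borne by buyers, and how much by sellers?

Buyers bear 85/6, sellers bear 119/6

Pre-tax equilibrium: P* = 109.5, Q* = 473.
Tax on sellers shifts supply to Qs = -74.5 + 5(P − 34) = -244.5 + 5P.
1239.5 - 7P = -244.5 + 5P gives buyer price Pb = 371/3; sellers receive Ps = 371/3 − 34 = 269/3.
New quantity: Q = 1239.5 − 7(371/3) = 2243/6.
Buyer burden = 371/3 − 109.5 = 85/6; seller burden = 109.5 − 269/3 = 119/6.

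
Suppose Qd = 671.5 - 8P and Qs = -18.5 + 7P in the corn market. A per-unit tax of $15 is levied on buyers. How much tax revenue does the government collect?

Tax revenue = 3712.5

Pre-tax equilibrium: P* = 46, Q* = 303.5.
Tax on buyers shifts demand to Qd = 671.5 − 8(P + 15) = 551.5 - 8P.
551.5 - 8P = -18.5 + 7P gives seller price Ps = 38; buyers pay Pb = 38 + 15 = 53.
New quantity: Q = 671.5 − 8(53) = 247.5.
Revenue = 15 × 247.5 = 3712.5.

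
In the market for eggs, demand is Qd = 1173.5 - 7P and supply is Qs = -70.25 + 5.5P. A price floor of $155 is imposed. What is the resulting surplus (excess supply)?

Equilibrium price would be P* = 99.5, so the floor at 155 binds.
At P = 155: Qd = 88.5, Qs = 782.25.
Surplus = 782.25 − 88.5 = 693.75.

Surplus = 693.75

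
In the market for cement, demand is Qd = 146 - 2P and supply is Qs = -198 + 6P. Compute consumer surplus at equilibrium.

Consumer surplus = 900

Equilibrium: 146 - 2P = -198 + 6P gives P* = 43, Q* = 60.
Demand choke price (Qd = 0): P = 73.
CS = ½(73 − 43)(60) = 900.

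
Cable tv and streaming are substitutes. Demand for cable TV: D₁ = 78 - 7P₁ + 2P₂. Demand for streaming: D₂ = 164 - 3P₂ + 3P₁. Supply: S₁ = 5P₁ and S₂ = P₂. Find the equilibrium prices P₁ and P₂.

Market 1: 78 - 7P₁ + 2P₂ = 5P₁ → 12P₁ - 2P₂ = 78.
Market 2: 4P₂ - 3P₁ = 164.
Eliminating P₂: 4×(1) + 2×(2) gives 42P₁ = 640, so P₁ = 320/21.
Back-substitute into (2): P₂ = (164 + 3×320/21) / 4 = 367/7.

P₁ = 320/21, P₂ = 367/7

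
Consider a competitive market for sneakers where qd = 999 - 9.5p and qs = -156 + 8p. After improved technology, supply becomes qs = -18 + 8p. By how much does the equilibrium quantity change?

Original equilibrium: p* = 66, q* = 372.
New equilibrium: 999 - 9.5p = -18 + 8p, so 1017 = 17.5p and p' = 2034/35; q' = 999 − 9.5(2034/35) = 15642/35.
Change in quantity: 15642/35 − 372 = 2622/35.

Δq = 2622/35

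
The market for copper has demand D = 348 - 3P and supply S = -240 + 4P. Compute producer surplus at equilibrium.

Equilibrium: 348 - 3P = -240 + 4P gives P* = 84, Q* = 96.
Supply starts at P = 60 (where S = 0).
PS = ½(84 − 60)(96) = 1152.

Producer surplus = 1152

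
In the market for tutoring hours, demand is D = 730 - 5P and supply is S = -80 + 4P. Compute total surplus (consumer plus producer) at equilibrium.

Total surplus = 17640

Equilibrium: 730 - 5P = -80 + 4P gives P* = 90, Q* = 280.
Demand choke price: P = 146; supply starts at P = 20.
CS = ½(146 − 90)(280) = 7840; PS = ½(90 − 20)(280) = 9800.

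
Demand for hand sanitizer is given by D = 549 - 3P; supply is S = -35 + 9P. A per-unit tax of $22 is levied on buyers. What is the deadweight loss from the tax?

Pre-tax equilibrium: P* = 146/3, Q* = 403.
Tax on buyers shifts demand to D = 549 − 3(P + 22) = 483 - 3P.
483 - 3P = -35 + 9P gives seller price Ps = 259/6; buyers pay Pb = 259/6 + 22 = 391/6.
New quantity: Q = 549 − 3(391/6) = 353.5.
DWL = ½ × 22 × (403 − 353.5) = 544.5.

Deadweight loss = 544.5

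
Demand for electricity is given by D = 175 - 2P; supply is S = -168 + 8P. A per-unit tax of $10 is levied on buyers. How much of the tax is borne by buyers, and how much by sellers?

Buyers bear $8, sellers bear $2

Pre-tax equilibrium: P* = 34.3, Q* = 106.4.
Tax on buyers shifts demand to D = 175 − 2(P + 10) = 155 - 2P.
155 - 2P = -168 + 8P gives seller price Ps = 32.3; buyers pay Pb = 32.3 + 10 = 42.3.
New quantity: Q = 175 − 2(42.3) = 90.4.
Buyer burden = 42.3 − 34.3 = 8; seller burden = 34.3 − 32.3 = 2.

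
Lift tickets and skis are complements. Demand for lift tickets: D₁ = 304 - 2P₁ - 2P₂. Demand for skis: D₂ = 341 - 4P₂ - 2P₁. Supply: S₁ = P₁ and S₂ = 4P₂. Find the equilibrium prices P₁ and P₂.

P₁ = 87.5, P₂ = 20.75

Market 1: 304 - 2P₁ - 2P₂ = P₁ → 3P₁ + 2P₂ = 304.
Market 2: 8P₂ + 2P₁ = 341.
Eliminating P₂: 8×(1) − 2×(2) gives 20P₁ = 1750, so P₁ = 87.5.
Back-substitute into (2): P₂ = (341 − 2×87.5) / 8 = 20.75.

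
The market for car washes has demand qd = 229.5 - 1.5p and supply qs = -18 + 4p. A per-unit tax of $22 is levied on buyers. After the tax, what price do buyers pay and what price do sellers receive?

Pre-tax equilibrium: p* = 45, q* = 162.
Tax on buyers shifts demand to qd = 229.5 − 1.5(p + 22) = 196.5 - 1.5p.
196.5 - 1.5p = -18 + 4p gives seller price ps = 39; buyers pay pb = 39 + 22 = 61.
New quantity: q = 229.5 − 1.5(61) = 138.

Buyers pay $61, sellers receive $39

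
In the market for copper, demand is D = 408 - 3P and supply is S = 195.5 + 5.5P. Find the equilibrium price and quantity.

Set D = S: 408 - 3P = 195.5 + 5.5P.
212.5 = 8.5P, so P* = 25.
Q* = 408 − 3(25) = 333.

P* = 25, Q* = 333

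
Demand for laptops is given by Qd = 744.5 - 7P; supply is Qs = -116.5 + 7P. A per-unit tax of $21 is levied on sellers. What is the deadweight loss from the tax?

Pre-tax equilibrium: P* = 61.5, Q* = 314.
Tax on sellers shifts supply to Qs = -116.5 + 7(P − 21) = -263.5 + 7P.
744.5 - 7P = -263.5 + 7P gives buyer price Pb = 72; sellers receive Ps = 72 − 21 = 51.
New quantity: Q = 744.5 − 7(72) = 240.5.
DWL = ½ × 21 × (314 − 240.5) = 771.75.

Deadweight loss = 771.75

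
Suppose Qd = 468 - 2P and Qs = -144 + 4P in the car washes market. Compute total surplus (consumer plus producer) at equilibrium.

Equilibrium: 468 - 2P = -144 + 4P gives P* = 102, Q* = 264.
Demand choke price: P = 234; supply starts at P = 36.
CS = ½(234 − 102)(264) = 17424; PS = ½(102 − 36)(264) = 8712.

Total surplus = 26136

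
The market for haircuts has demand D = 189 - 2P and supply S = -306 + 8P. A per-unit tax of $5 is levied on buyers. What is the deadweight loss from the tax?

Pre-tax equilibrium: P* = 49.5, Q* = 90.
Tax on buyers shifts demand to D = 189 − 2(P + 5) = 179 - 2P.
179 - 2P = -306 + 8P gives seller price Ps = 48.5; buyers pay Pb = 48.5 + 5 = 53.5.
New quantity: Q = 189 − 2(53.5) = 82.
DWL = ½ × 5 × (90 − 82) = 20.

Deadweight loss = 20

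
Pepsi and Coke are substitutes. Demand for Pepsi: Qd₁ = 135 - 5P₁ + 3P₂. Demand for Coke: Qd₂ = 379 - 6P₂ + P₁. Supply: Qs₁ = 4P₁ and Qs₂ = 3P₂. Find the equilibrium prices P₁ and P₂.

Market 1: 135 - 5P₁ + 3P₂ = 4P₁ → 9P₁ - 3P₂ = 135.
Market 2: 9P₂ - P₁ = 379.
Eliminating P₂: 9×(1) + 3×(2) gives 78P₁ = 2352, so P₁ = 392/13.
Back-substitute into (2): P₂ = (379 + 1×392/13) / 9 = 591/13.

P₁ = 392/13, P₂ = 591/13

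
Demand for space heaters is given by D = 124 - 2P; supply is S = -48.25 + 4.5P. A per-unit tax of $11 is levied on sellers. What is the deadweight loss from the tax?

Deadweight loss = 1089/13

Pre-tax equilibrium: P* = 26.5, Q* = 71.
Tax on sellers shifts supply to S = -48.25 + 4.5(P − 11) = -97.75 + 4.5P.
124 - 2P = -97.75 + 4.5P gives buyer price Pb = 887/26; sellers receive Ps = 887/26 − 11 = 601/26.
New quantity: Q = 124 − 2(887/26) = 725/13.
DWL = ½ × 11 × (71 − 725/13) = 1089/13.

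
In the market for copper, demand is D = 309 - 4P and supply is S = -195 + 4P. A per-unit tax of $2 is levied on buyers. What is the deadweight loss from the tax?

Pre-tax equilibrium: P* = 63, Q* = 57.
Tax on buyers shifts demand to D = 309 − 4(P + 2) = 301 - 4P.
301 - 4P = -195 + 4P gives seller price Ps = 62; buyers pay Pb = 62 + 2 = 64.
New quantity: Q = 309 − 4(64) = 53.
DWL = ½ × 2 × (57 − 53) = 4.

Deadweight loss = 4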